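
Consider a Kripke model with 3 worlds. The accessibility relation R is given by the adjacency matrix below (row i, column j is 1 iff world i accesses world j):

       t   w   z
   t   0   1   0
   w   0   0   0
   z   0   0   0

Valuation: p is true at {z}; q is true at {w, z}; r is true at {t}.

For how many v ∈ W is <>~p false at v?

2

t: successors {w}; ~p there: w:T. ✓
w: no successors, so <>~p fails. ✗
z: no successors, so <>~p fails. ✗
Satisfying worlds: {t}.
So <>~p fails at the other 2 worlds.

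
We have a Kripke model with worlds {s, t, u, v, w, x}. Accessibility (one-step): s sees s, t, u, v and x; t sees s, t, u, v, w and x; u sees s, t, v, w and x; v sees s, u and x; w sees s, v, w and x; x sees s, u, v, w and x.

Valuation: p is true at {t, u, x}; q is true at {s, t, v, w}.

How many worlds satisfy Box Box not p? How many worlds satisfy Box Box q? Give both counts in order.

0 and 0

For Box Box not p:
s: successors {s, t, u, v, x}; Box not p there: s:F, t:F, u:F, v:F, x:F. ✗
t: successors {s, t, u, v, w, x}; Box not p there: s:F, t:F, u:F, v:F, w:F, x:F. ✗
u: successors {s, t, v, w, x}; Box not p there: s:F, t:F, v:F, w:F, x:F. ✗
v: successors {s, u, x}; Box not p there: s:F, u:F, x:F. ✗
w: successors {s, v, w, x}; Box not p there: s:F, v:F, w:F, x:F. ✗
x: successors {s, u, v, w, x}; Box not p there: s:F, u:F, v:F, w:F, x:F. ✗
— 0 worlds.
For Box Box q:
s: successors {s, t, u, v, x}; Box q there: s:F, t:F, u:F, v:F, x:F. ✗
t: successors {s, t, u, v, w, x}; Box q there: s:F, t:F, u:F, v:F, w:F, x:F. ✗
u: successors {s, t, v, w, x}; Box q there: s:F, t:F, v:F, w:F, x:F. ✗
v: successors {s, u, x}; Box q there: s:F, u:F, x:F. ✗
w: successors {s, v, w, x}; Box q there: s:F, v:F, w:F, x:F. ✗
x: successors {s, u, v, w, x}; Box q there: s:F, u:F, v:F, w:F, x:F. ✗
— 0 worlds.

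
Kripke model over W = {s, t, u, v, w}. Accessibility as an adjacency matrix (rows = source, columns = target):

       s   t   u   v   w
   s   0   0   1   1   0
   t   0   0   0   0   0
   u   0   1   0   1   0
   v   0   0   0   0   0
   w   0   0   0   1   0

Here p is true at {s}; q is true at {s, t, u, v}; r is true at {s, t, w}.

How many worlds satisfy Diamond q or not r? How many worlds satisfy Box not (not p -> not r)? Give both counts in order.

For Diamond q or not r:
s: Diamond q is T, not r is F. ✓
t: Diamond q is F, not r is F. ✗
u: Diamond q is T, not r is T. ✓
v: Diamond q is F, not r is T. ✓
w: Diamond q is T, not r is F. ✓
— 4 worlds.
For Box not (not p -> not r):
s: successors {u, v}; not (not p -> not r) there: u:F, v:F. ✗
t: no successors, so Box not (not p -> not r) holds vacuously. ✓
u: successors {t, v}; not (not p -> not r) there: t:T, v:F. ✗
v: no successors, so Box not (not p -> not r) holds vacuously. ✓
w: successors {v}; not (not p -> not r) there: v:F. ✗
— 2 worlds.

4 and 2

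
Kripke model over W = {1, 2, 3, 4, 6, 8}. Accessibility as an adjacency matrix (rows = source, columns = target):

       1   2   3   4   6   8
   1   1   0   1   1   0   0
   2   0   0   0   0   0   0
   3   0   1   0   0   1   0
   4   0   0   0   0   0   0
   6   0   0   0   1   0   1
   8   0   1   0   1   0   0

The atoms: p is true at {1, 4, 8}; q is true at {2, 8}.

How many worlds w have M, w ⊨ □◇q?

2

1: successors {1, 3, 4}; ◇q there: 1:F, 3:T, 4:F. ✗
2: no successors, so □◇q holds vacuously. ✓
3: successors {2, 6}; ◇q there: 2:F, 6:T. ✗
4: no successors, so □◇q holds vacuously. ✓
6: successors {4, 8}; ◇q there: 4:F, 8:T. ✗
8: successors {2, 4}; ◇q there: 2:F, 4:F. ✗
Satisfying worlds: {2, 4}.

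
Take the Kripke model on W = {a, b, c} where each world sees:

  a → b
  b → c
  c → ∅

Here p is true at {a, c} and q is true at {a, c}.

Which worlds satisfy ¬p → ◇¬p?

a: ¬p is F, ◇¬p is T. ✓
b: ¬p is T, ◇¬p is F. ✗
c: ¬p is F, ◇¬p is F. ✓

{a, c}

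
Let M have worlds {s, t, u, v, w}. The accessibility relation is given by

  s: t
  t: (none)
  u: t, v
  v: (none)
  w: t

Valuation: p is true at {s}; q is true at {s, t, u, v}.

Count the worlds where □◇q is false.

s: successors {t}; ◇q there: t:F. ✗
t: no successors, so □◇q holds vacuously. ✓
u: successors {t, v}; ◇q there: t:F, v:F. ✗
v: no successors, so □◇q holds vacuously. ✓
w: successors {t}; ◇q there: t:F. ✗
Satisfying worlds: {t, v}.
So □◇q fails at the other 3 worlds.

3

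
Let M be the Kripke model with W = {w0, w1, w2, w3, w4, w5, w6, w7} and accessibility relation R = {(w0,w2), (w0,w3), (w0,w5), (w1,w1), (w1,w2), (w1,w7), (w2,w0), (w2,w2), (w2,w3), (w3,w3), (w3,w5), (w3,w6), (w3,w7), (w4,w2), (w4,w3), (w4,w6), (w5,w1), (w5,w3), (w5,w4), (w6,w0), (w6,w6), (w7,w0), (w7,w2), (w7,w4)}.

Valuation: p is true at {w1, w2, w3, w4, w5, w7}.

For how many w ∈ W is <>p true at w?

w0: successors {w2, w3, w5}; p there: w2:T, w3:T, w5:T. ✓
w1: successors {w1, w2, w7}; p there: w1:T, w2:T, w7:T. ✓
w2: successors {w0, w2, w3}; p there: w0:F, w2:T, w3:T. ✓
w3: successors {w3, w5, w6, w7}; p there: w3:T, w5:T, w6:F, w7:T. ✓
w4: successors {w2, w3, w6}; p there: w2:T, w3:T, w6:F. ✓
w5: successors {w1, w3, w4}; p there: w1:T, w3:T, w4:T. ✓
w6: successors {w0, w6}; p there: w0:F, w6:F. ✗
w7: successors {w0, w2, w4}; p there: w0:F, w2:T, w4:T. ✓
Satisfying worlds: {w0, w1, w2, w3, w4, w5, w7}.

7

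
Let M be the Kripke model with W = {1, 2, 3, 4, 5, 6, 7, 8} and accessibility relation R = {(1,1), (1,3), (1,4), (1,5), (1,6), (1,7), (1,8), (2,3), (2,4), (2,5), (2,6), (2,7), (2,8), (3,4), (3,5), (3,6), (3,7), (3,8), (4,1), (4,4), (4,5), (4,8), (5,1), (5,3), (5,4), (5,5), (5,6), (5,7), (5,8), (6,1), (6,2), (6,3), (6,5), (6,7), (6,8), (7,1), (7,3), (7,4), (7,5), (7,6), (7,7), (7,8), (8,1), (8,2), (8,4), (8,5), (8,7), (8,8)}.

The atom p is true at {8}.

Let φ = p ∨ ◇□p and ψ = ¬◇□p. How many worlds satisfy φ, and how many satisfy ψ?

For p ∨ ◇□p:
1: p is F, ◇□p is F. ✗
2: p is F, ◇□p is F. ✗
3: p is F, ◇□p is F. ✗
4: p is F, ◇□p is F. ✗
5: p is F, ◇□p is F. ✗
6: p is F, ◇□p is F. ✗
7: p is F, ◇□p is F. ✗
8: p is T, ◇□p is F. ✓
— 1 world.
For ¬◇□p:
1: ◇□p is F. ✓
2: ◇□p is F. ✓
3: ◇□p is F. ✓
4: ◇□p is F. ✓
5: ◇□p is F. ✓
6: ◇□p is F. ✓
7: ◇□p is F. ✓
8: ◇□p is F. ✓
— 8 worlds.

1 and 8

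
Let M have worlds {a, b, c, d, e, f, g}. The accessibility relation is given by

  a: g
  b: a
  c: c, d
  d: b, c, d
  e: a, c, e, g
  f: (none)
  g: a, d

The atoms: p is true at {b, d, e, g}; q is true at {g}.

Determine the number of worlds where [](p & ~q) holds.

a: successors {g}; p & ~q there: g:F. ✗
b: successors {a}; p & ~q there: a:F. ✗
c: successors {c, d}; p & ~q there: c:F, d:T. ✗
d: successors {b, c, d}; p & ~q there: b:T, c:F, d:T. ✗
e: successors {a, c, e, g}; p & ~q there: a:F, c:F, e:T, g:F. ✗
f: no successors, so [](p & ~q) holds vacuously. ✓
g: successors {a, d}; p & ~q there: a:F, d:T. ✗
Satisfying worlds: {f}.

1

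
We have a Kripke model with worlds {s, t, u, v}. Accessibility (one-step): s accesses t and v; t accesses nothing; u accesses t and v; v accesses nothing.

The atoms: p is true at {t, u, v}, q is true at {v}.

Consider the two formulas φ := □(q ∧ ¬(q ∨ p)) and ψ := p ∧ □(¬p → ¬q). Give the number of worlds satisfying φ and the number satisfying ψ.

For □(q ∧ ¬(q ∨ p)):
s: successors {t, v}; q ∧ ¬(q ∨ p) there: t:F, v:F. ✗
t: no successors, so □(q ∧ ¬(q ∨ p)) holds vacuously. ✓
u: successors {t, v}; q ∧ ¬(q ∨ p) there: t:F, v:F. ✗
v: no successors, so □(q ∧ ¬(q ∨ p)) holds vacuously. ✓
— 2 worlds.
For p ∧ □(¬p → ¬q):
s: p is F, □(¬p → ¬q) is T. ✗
t: p is T, □(¬p → ¬q) is T. ✓
u: p is T, □(¬p → ¬q) is T. ✓
v: p is T, □(¬p → ¬q) is T. ✓
— 3 worlds.

2 and 3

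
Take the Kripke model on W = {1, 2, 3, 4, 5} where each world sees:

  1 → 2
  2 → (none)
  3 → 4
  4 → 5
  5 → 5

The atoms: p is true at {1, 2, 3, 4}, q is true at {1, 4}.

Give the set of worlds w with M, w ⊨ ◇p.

1: successors {2}; p there: 2:T. ✓
2: no successors, so ◇p fails. ✗
3: successors {4}; p there: 4:T. ✓
4: successors {5}; p there: 5:F. ✗
5: successors {5}; p there: 5:F. ✗

{1, 3}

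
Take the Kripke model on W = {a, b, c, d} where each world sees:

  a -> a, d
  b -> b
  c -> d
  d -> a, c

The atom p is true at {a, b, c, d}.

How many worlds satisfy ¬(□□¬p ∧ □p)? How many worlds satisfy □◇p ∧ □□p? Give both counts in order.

4 and 4

For ¬(□□¬p ∧ □p):
a: □□¬p ∧ □p is F. ✓
b: □□¬p ∧ □p is F. ✓
c: □□¬p ∧ □p is F. ✓
d: □□¬p ∧ □p is F. ✓
— 4 worlds.
For □◇p ∧ □□p:
a: □◇p is T, □□p is T. ✓
b: □◇p is T, □□p is T. ✓
c: □◇p is T, □□p is T. ✓
d: □◇p is T, □□p is T. ✓
— 4 worlds.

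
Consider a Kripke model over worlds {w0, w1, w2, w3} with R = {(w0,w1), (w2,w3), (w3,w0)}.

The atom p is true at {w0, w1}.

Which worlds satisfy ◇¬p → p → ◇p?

w0: ◇¬p is F, p → ◇p is T. ✓
w1: ◇¬p is F, p → ◇p is F. ✓
w2: ◇¬p is T, p → ◇p is T. ✓
w3: ◇¬p is F, p → ◇p is T. ✓

{w0, w1, w2, w3}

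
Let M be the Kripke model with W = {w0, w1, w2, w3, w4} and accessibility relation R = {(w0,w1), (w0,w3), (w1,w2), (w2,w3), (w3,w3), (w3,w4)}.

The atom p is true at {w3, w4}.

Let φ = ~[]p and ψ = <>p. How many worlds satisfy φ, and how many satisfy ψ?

For ~[]p:
w0: []p is F. ✓
w1: []p is F. ✓
w2: []p is T. ✗
w3: []p is T. ✗
w4: []p is T. ✗
— 2 worlds.
For <>p:
w0: successors {w1, w3}; p there: w1:F, w3:T. ✓
w1: successors {w2}; p there: w2:F. ✗
w2: successors {w3}; p there: w3:T. ✓
w3: successors {w3, w4}; p there: w3:T, w4:T. ✓
w4: no successors, so <>p fails. ✗
— 3 worlds.

2 and 3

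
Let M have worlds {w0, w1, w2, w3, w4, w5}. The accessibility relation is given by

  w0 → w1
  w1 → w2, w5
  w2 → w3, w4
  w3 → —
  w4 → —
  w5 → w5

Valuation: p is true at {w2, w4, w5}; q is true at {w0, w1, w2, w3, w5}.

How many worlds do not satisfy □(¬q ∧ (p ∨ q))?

w0: successors {w1}; ¬q ∧ (p ∨ q) there: w1:F. ✗
w1: successors {w2, w5}; ¬q ∧ (p ∨ q) there: w2:F, w5:F. ✗
w2: successors {w3, w4}; ¬q ∧ (p ∨ q) there: w3:F, w4:T. ✗
w3: no successors, so □(¬q ∧ (p ∨ q)) holds vacuously. ✓
w4: no successors, so □(¬q ∧ (p ∨ q)) holds vacuously. ✓
w5: successors {w5}; ¬q ∧ (p ∨ q) there: w5:F. ✗
Satisfying worlds: {w3, w4}.
So □(¬q ∧ (p ∨ q)) fails at the other 4 worlds.

4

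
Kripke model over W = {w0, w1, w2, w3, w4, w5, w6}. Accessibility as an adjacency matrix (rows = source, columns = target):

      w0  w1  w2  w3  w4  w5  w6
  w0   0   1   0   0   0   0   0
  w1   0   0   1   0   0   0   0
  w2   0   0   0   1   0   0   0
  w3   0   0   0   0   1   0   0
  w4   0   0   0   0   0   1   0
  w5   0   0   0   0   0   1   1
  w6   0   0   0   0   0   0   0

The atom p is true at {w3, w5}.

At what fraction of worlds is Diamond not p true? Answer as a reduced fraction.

4/7

w0: successors {w1}; not p there: w1:T. ✓
w1: successors {w2}; not p there: w2:T. ✓
w2: successors {w3}; not p there: w3:F. ✗
w3: successors {w4}; not p there: w4:T. ✓
w4: successors {w5}; not p there: w5:F. ✗
w5: successors {w5, w6}; not p there: w5:F, w6:T. ✓
w6: no successors, so Diamond not p fails. ✗
That's 4 of 7 worlds, so 4/7.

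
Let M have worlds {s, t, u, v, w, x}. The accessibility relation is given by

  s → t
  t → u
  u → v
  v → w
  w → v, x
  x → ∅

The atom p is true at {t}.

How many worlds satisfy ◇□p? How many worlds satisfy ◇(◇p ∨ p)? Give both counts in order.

1 and 1

For ◇□p:
s: successors {t}; □p there: t:F. ✗
t: successors {u}; □p there: u:F. ✗
u: successors {v}; □p there: v:F. ✗
v: successors {w}; □p there: w:F. ✗
w: successors {v, x}; □p there: v:F, x:T. ✓
x: no successors, so ◇□p fails. ✗
— 1 world.
For ◇(◇p ∨ p):
s: successors {t}; ◇p ∨ p there: t:T. ✓
t: successors {u}; ◇p ∨ p there: u:F. ✗
u: successors {v}; ◇p ∨ p there: v:F. ✗
v: successors {w}; ◇p ∨ p there: w:F. ✗
w: successors {v, x}; ◇p ∨ p there: v:F, x:F. ✗
x: no successors, so ◇(◇p ∨ p) fails. ✗
— 1 world.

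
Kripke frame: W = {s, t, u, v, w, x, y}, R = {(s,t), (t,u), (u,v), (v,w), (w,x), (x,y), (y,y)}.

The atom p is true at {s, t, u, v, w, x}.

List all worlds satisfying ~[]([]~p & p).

s: []([]~p & p) is F. ✓
t: []([]~p & p) is F. ✓
u: []([]~p & p) is F. ✓
v: []([]~p & p) is F. ✓
w: []([]~p & p) is T. ✗
x: []([]~p & p) is F. ✓
y: []([]~p & p) is F. ✓

{s, t, u, v, x, y}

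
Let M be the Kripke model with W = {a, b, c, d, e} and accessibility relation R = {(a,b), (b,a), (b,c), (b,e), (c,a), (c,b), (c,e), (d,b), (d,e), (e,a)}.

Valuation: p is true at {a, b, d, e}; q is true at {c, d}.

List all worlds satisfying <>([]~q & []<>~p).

a: successors {b}; []~q & []<>~p there: b:F. ✗
b: successors {a, c, e}; []~q & []<>~p there: a:T, c:F, e:F. ✓
c: successors {a, b, e}; []~q & []<>~p there: a:T, b:F, e:F. ✓
d: successors {b, e}; []~q & []<>~p there: b:F, e:F. ✗
e: successors {a}; []~q & []<>~p there: a:T. ✓

{b, c, e}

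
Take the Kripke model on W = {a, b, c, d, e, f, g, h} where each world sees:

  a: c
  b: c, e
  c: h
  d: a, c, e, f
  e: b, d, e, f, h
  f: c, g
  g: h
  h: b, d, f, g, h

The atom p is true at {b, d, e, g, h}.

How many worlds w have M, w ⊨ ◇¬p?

6

a: successors {c}; ¬p there: c:T. ✓
b: successors {c, e}; ¬p there: c:T, e:F. ✓
c: successors {h}; ¬p there: h:F. ✗
d: successors {a, c, e, f}; ¬p there: a:T, c:T, e:F, f:T. ✓
e: successors {b, d, e, f, h}; ¬p there: b:F, d:F, e:F, f:T, h:F. ✓
f: successors {c, g}; ¬p there: c:T, g:F. ✓
g: successors {h}; ¬p there: h:F. ✗
h: successors {b, d, f, g, h}; ¬p there: b:F, d:F, f:T, g:F, h:F. ✓
Satisfying worlds: {a, b, d, e, f, h}.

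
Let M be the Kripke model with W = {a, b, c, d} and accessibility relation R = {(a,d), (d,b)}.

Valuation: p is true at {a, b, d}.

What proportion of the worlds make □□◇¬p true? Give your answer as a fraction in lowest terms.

a: successors {d}; □◇¬p there: d:F. ✗
b: no successors, so □□◇¬p holds vacuously. ✓
c: no successors, so □□◇¬p holds vacuously. ✓
d: successors {b}; □◇¬p there: b:T. ✓
That's 3 of 4 worlds, so 3/4.

3/4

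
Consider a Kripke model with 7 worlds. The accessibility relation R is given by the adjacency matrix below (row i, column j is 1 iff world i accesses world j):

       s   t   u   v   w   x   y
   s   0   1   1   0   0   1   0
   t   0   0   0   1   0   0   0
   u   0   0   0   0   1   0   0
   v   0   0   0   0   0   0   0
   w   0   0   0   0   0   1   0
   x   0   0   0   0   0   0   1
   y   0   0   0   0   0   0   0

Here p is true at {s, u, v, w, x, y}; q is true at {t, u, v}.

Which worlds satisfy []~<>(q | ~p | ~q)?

{t, v, x, y}

s: successors {t, u, x}; ~<>(q | ~p | ~q) there: t:F, u:F, x:F. ✗
t: successors {v}; ~<>(q | ~p | ~q) there: v:T. ✓
u: successors {w}; ~<>(q | ~p | ~q) there: w:F. ✗
v: no successors, so []~<>(q | ~p | ~q) holds vacuously. ✓
w: successors {x}; ~<>(q | ~p | ~q) there: x:F. ✗
x: successors {y}; ~<>(q | ~p | ~q) there: y:T. ✓
y: no successors, so []~<>(q | ~p | ~q) holds vacuously. ✓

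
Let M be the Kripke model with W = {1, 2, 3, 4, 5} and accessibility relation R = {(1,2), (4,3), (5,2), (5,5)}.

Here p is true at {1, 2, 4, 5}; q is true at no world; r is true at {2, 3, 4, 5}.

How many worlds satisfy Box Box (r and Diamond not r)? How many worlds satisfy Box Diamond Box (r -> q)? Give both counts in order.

For Box Box (r and Diamond not r):
1: successors {2}; Box (r and Diamond not r) there: 2:T. ✓
2: no successors, so Box Box (r and Diamond not r) holds vacuously. ✓
3: no successors, so Box Box (r and Diamond not r) holds vacuously. ✓
4: successors {3}; Box (r and Diamond not r) there: 3:T. ✓
5: successors {2, 5}; Box (r and Diamond not r) there: 2:T, 5:F. ✗
— 4 worlds.
For Box Diamond Box (r -> q):
1: successors {2}; Diamond Box (r -> q) there: 2:F. ✗
2: no successors, so Box Diamond Box (r -> q) holds vacuously. ✓
3: no successors, so Box Diamond Box (r -> q) holds vacuously. ✓
4: successors {3}; Diamond Box (r -> q) there: 3:F. ✗
5: successors {2, 5}; Diamond Box (r -> q) there: 2:F, 5:T. ✗
— 2 worlds.

4 and 2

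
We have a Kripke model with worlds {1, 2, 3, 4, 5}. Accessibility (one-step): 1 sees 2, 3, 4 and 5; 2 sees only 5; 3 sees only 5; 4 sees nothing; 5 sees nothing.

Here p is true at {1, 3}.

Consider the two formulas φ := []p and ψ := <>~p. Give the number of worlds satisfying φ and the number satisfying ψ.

2 and 3

For []p:
1: successors {2, 3, 4, 5}; p there: 2:F, 3:T, 4:F, 5:F. ✗
2: successors {5}; p there: 5:F. ✗
3: successors {5}; p there: 5:F. ✗
4: no successors, so []p holds vacuously. ✓
5: no successors, so []p holds vacuously. ✓
— 2 worlds.
For <>~p:
1: successors {2, 3, 4, 5}; ~p there: 2:T, 3:F, 4:T, 5:T. ✓
2: successors {5}; ~p there: 5:T. ✓
3: successors {5}; ~p there: 5:T. ✓
4: no successors, so <>~p fails. ✗
5: no successors, so <>~p fails. ✗
— 3 worlds.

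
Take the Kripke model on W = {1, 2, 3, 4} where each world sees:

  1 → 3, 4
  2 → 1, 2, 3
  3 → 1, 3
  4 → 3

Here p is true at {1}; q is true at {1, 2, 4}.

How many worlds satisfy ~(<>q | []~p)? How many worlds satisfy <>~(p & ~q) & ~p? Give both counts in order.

For ~(<>q | []~p):
1: <>q | []~p is T. ✗
2: <>q | []~p is T. ✗
3: <>q | []~p is T. ✗
4: <>q | []~p is T. ✗
— 0 worlds.
For <>~(p & ~q) & ~p:
1: <>~(p & ~q) is T, ~p is F. ✗
2: <>~(p & ~q) is T, ~p is T. ✓
3: <>~(p & ~q) is T, ~p is T. ✓
4: <>~(p & ~q) is T, ~p is T. ✓
— 3 worlds.

0 and 3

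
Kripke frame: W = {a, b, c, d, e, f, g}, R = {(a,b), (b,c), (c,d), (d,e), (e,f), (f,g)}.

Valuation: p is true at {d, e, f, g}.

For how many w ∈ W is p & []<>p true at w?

3

a: p is F, []<>p is F. ✗
b: p is F, []<>p is T. ✗
c: p is F, []<>p is T. ✗
d: p is T, []<>p is T. ✓
e: p is T, []<>p is T. ✓
f: p is T, []<>p is F. ✗
g: p is T, []<>p is T. ✓
Satisfying worlds: {d, e, g}.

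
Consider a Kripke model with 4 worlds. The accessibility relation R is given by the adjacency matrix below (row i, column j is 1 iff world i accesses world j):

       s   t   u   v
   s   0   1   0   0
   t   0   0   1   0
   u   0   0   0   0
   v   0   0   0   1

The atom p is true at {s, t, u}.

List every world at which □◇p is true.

s: successors {t}; ◇p there: t:T. ✓
t: successors {u}; ◇p there: u:F. ✗
u: no successors, so □◇p holds vacuously. ✓
v: successors {v}; ◇p there: v:F. ✗

{s, u}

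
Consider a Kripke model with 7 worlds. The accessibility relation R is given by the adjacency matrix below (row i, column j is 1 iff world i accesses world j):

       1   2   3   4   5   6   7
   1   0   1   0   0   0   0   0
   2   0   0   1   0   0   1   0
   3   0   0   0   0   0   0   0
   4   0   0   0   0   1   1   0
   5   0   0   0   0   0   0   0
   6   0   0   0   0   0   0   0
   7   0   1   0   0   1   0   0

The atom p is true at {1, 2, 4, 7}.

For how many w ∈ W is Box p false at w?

1: successors {2}; p there: 2:T. ✓
2: successors {3, 6}; p there: 3:F, 6:F. ✗
3: no successors, so Box p holds vacuously. ✓
4: successors {5, 6}; p there: 5:F, 6:F. ✗
5: no successors, so Box p holds vacuously. ✓
6: no successors, so Box p holds vacuously. ✓
7: successors {2, 5}; p there: 2:T, 5:F. ✗
Satisfying worlds: {1, 3, 5, 6}.
So Box p fails at the other 3 worlds.

3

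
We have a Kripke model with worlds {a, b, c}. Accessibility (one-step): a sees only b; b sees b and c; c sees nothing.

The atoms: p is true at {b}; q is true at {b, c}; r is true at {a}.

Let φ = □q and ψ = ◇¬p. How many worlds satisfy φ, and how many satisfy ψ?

For □q:
a: successors {b}; q there: b:T. ✓
b: successors {b, c}; q there: b:T, c:T. ✓
c: no successors, so □q holds vacuously. ✓
— 3 worlds.
For ◇¬p:
a: successors {b}; ¬p there: b:F. ✗
b: successors {b, c}; ¬p there: b:F, c:T. ✓
c: no successors, so ◇¬p fails. ✗
— 1 world.

3 and 1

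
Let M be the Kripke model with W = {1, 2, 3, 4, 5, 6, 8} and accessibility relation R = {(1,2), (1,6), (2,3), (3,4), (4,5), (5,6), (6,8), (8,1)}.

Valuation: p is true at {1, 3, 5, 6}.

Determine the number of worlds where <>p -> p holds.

1: <>p is T, p is T. ✓
2: <>p is T, p is F. ✗
3: <>p is F, p is T. ✓
4: <>p is T, p is F. ✗
5: <>p is T, p is T. ✓
6: <>p is F, p is T. ✓
8: <>p is T, p is F. ✗
Satisfying worlds: {1, 3, 5, 6}.

4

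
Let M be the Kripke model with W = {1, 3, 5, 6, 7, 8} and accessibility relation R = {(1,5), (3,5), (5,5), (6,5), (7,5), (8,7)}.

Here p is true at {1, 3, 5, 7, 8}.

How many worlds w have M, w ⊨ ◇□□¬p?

1: successors {5}; □□¬p there: 5:F. ✗
3: successors {5}; □□¬p there: 5:F. ✗
5: successors {5}; □□¬p there: 5:F. ✗
6: successors {5}; □□¬p there: 5:F. ✗
7: successors {5}; □□¬p there: 5:F. ✗
8: successors {7}; □□¬p there: 7:F. ✗
Satisfying worlds: ∅.

0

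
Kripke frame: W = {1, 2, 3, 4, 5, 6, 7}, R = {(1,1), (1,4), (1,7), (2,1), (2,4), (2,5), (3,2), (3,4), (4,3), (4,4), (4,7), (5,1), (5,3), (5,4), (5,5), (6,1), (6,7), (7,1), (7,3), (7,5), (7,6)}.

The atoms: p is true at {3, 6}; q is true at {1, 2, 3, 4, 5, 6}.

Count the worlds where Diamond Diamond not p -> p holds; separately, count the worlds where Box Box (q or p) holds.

2 and 0

For Diamond Diamond not p -> p:
1: Diamond Diamond not p is T, p is F. ✗
2: Diamond Diamond not p is T, p is F. ✗
3: Diamond Diamond not p is T, p is T. ✓
4: Diamond Diamond not p is T, p is F. ✗
5: Diamond Diamond not p is T, p is F. ✗
6: Diamond Diamond not p is T, p is T. ✓
7: Diamond Diamond not p is T, p is F. ✗
— 2 worlds.
For Box Box (q or p):
1: successors {1, 4, 7}; Box (q or p) there: 1:F, 4:F, 7:T. ✗
2: successors {1, 4, 5}; Box (q or p) there: 1:F, 4:F, 5:T. ✗
3: successors {2, 4}; Box (q or p) there: 2:T, 4:F. ✗
4: successors {3, 4, 7}; Box (q or p) there: 3:T, 4:F, 7:T. ✗
5: successors {1, 3, 4, 5}; Box (q or p) there: 1:F, 3:T, 4:F, 5:T. ✗
6: successors {1, 7}; Box (q or p) there: 1:F, 7:T. ✗
7: successors {1, 3, 5, 6}; Box (q or p) there: 1:F, 3:T, 5:T, 6:F. ✗
— 0 worlds.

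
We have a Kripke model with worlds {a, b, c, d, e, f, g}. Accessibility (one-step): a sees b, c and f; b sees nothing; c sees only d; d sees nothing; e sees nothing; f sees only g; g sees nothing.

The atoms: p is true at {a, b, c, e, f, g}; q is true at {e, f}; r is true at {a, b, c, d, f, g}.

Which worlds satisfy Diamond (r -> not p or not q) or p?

{a, b, c, e, f, g}

a: Diamond (r -> not p or not q) is T, p is T. ✓
b: Diamond (r -> not p or not q) is F, p is T. ✓
c: Diamond (r -> not p or not q) is T, p is T. ✓
d: Diamond (r -> not p or not q) is F, p is F. ✗
e: Diamond (r -> not p or not q) is F, p is T. ✓
f: Diamond (r -> not p or not q) is T, p is T. ✓
g: Diamond (r -> not p or not q) is F, p is T. ✓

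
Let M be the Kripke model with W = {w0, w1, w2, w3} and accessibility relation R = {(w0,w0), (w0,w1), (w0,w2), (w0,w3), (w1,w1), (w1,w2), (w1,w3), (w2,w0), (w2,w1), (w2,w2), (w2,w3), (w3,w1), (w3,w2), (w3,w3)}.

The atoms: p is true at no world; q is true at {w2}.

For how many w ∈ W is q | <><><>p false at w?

3

w0: q is F, <><><>p is F. ✗
w1: q is F, <><><>p is F. ✗
w2: q is T, <><><>p is F. ✓
w3: q is F, <><><>p is F. ✗
Satisfying worlds: {w2}.
So q | <><><>p fails at the other 3 worlds.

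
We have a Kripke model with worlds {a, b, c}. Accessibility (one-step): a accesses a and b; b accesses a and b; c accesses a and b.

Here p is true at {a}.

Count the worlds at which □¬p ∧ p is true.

0

a: □¬p is F, p is T. ✗
b: □¬p is F, p is F. ✗
c: □¬p is F, p is F. ✗
Satisfying worlds: ∅.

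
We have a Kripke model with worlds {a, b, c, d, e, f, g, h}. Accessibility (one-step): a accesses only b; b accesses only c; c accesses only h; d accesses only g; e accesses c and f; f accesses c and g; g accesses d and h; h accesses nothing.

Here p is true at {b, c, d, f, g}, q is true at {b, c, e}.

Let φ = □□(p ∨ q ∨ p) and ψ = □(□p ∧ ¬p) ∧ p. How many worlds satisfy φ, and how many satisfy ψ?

For □□(p ∨ q ∨ p):
a: successors {b}; □(p ∨ q ∨ p) there: b:T. ✓
b: successors {c}; □(p ∨ q ∨ p) there: c:F. ✗
c: successors {h}; □(p ∨ q ∨ p) there: h:T. ✓
d: successors {g}; □(p ∨ q ∨ p) there: g:F. ✗
e: successors {c, f}; □(p ∨ q ∨ p) there: c:F, f:T. ✗
f: successors {c, g}; □(p ∨ q ∨ p) there: c:F, g:F. ✗
g: successors {d, h}; □(p ∨ q ∨ p) there: d:T, h:T. ✓
h: no successors, so □□(p ∨ q ∨ p) holds vacuously. ✓
— 4 worlds.
For □(□p ∧ ¬p) ∧ p:
a: □(□p ∧ ¬p) is F, p is F. ✗
b: □(□p ∧ ¬p) is F, p is T. ✗
c: □(□p ∧ ¬p) is T, p is T. ✓
d: □(□p ∧ ¬p) is F, p is T. ✗
e: □(□p ∧ ¬p) is F, p is F. ✗
f: □(□p ∧ ¬p) is F, p is T. ✗
g: □(□p ∧ ¬p) is F, p is T. ✗
h: □(□p ∧ ¬p) is T, p is F. ✗
— 1 world.

4 and 1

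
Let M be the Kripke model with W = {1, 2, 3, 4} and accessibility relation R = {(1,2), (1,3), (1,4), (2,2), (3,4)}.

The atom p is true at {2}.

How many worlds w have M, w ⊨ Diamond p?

1: successors {2, 3, 4}; p there: 2:T, 3:F, 4:F. ✓
2: successors {2}; p there: 2:T. ✓
3: successors {4}; p there: 4:F. ✗
4: no successors, so Diamond p fails. ✗
Satisfying worlds: {1, 2}.

2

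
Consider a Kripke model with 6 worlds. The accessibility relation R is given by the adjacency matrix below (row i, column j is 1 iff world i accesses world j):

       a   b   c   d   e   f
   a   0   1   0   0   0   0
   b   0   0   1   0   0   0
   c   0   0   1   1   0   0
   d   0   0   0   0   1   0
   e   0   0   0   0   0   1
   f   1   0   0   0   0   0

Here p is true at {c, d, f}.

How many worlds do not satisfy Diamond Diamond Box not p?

2

a: successors {b}; Diamond Box not p there: b:F. ✗
b: successors {c}; Diamond Box not p there: c:T. ✓
c: successors {c, d}; Diamond Box not p there: c:T, d:F. ✓
d: successors {e}; Diamond Box not p there: e:T. ✓
e: successors {f}; Diamond Box not p there: f:T. ✓
f: successors {a}; Diamond Box not p there: a:F. ✗
Satisfying worlds: {b, c, d, e}.
So Diamond Diamond Box not p fails at the other 2 worlds.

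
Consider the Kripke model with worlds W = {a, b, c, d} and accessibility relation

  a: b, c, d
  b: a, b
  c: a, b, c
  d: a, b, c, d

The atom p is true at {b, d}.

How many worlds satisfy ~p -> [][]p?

2

a: ~p is T, [][]p is F. ✗
b: ~p is F, [][]p is F. ✓
c: ~p is T, [][]p is F. ✗
d: ~p is F, [][]p is F. ✓
Satisfying worlds: {b, d}.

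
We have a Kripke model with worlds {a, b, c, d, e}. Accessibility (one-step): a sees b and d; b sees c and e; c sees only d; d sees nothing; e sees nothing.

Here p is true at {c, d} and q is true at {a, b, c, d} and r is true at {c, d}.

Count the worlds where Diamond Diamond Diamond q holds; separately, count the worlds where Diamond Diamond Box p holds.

For Diamond Diamond Diamond q:
a: successors {b, d}; Diamond Diamond q there: b:T, d:F. ✓
b: successors {c, e}; Diamond Diamond q there: c:F, e:F. ✗
c: successors {d}; Diamond Diamond q there: d:F. ✗
d: no successors, so Diamond Diamond Diamond q fails. ✗
e: no successors, so Diamond Diamond Diamond q fails. ✗
— 1 world.
For Diamond Diamond Box p:
a: successors {b, d}; Diamond Box p there: b:T, d:F. ✓
b: successors {c, e}; Diamond Box p there: c:T, e:F. ✓
c: successors {d}; Diamond Box p there: d:F. ✗
d: no successors, so Diamond Diamond Box p fails. ✗
e: no successors, so Diamond Diamond Box p fails. ✗
— 2 worlds.

1 and 2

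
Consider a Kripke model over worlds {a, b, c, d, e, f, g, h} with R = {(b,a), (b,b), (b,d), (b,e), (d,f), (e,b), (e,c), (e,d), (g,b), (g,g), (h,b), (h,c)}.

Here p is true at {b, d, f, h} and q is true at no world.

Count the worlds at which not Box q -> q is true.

3

a: not Box q is F, q is F. ✓
b: not Box q is T, q is F. ✗
c: not Box q is F, q is F. ✓
d: not Box q is T, q is F. ✗
e: not Box q is T, q is F. ✗
f: not Box q is F, q is F. ✓
g: not Box q is T, q is F. ✗
h: not Box q is T, q is F. ✗
Satisfying worlds: {a, c, f}.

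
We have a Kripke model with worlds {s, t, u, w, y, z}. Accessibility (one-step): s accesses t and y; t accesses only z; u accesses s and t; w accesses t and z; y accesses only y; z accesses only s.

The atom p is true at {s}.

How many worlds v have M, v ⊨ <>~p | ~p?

6

s: <>~p is T, ~p is F. ✓
t: <>~p is T, ~p is T. ✓
u: <>~p is T, ~p is T. ✓
w: <>~p is T, ~p is T. ✓
y: <>~p is T, ~p is T. ✓
z: <>~p is F, ~p is T. ✓
Satisfying worlds: {s, t, u, w, y, z}.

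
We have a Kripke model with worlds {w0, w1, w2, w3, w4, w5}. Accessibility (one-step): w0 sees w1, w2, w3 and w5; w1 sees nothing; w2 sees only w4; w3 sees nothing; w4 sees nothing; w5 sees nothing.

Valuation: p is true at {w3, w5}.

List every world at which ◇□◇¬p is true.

w0: successors {w1, w2, w3, w5}; □◇¬p there: w1:T, w2:F, w3:T, w5:T. ✓
w1: no successors, so ◇□◇¬p fails. ✗
w2: successors {w4}; □◇¬p there: w4:T. ✓
w3: no successors, so ◇□◇¬p fails. ✗
w4: no successors, so ◇□◇¬p fails. ✗
w5: no successors, so ◇□◇¬p fails. ✗

{w0, w2}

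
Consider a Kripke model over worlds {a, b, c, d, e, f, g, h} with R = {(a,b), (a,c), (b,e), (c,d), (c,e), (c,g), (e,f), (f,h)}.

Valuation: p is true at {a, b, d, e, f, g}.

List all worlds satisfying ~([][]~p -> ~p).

a: [][]~p -> ~p is T. ✗
b: [][]~p -> ~p is T. ✗
c: [][]~p -> ~p is T. ✗
d: [][]~p -> ~p is F. ✓
e: [][]~p -> ~p is F. ✓
f: [][]~p -> ~p is F. ✓
g: [][]~p -> ~p is F. ✓
h: [][]~p -> ~p is T. ✗

{d, e, f, g}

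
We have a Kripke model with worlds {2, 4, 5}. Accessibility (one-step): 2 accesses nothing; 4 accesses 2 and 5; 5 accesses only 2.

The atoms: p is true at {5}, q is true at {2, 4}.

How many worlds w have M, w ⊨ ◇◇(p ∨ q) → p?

2

2: ◇◇(p ∨ q) is F, p is F. ✓
4: ◇◇(p ∨ q) is T, p is F. ✗
5: ◇◇(p ∨ q) is F, p is T. ✓
Satisfying worlds: {2, 5}.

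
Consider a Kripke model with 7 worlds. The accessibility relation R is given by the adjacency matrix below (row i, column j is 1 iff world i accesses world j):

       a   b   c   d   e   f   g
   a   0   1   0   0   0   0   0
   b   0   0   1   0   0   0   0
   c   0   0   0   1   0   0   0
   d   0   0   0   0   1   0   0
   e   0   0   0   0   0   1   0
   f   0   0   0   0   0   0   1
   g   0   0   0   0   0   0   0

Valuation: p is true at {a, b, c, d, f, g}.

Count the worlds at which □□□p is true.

6

a: successors {b}; □□p there: b:T. ✓
b: successors {c}; □□p there: c:F. ✗
c: successors {d}; □□p there: d:T. ✓
d: successors {e}; □□p there: e:T. ✓
e: successors {f}; □□p there: f:T. ✓
f: successors {g}; □□p there: g:T. ✓
g: no successors, so □□□p holds vacuously. ✓
Satisfying worlds: {a, c, d, e, f, g}.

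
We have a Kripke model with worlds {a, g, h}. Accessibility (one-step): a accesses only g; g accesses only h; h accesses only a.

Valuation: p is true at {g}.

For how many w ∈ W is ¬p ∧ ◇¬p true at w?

1

a: ¬p is T, ◇¬p is F. ✗
g: ¬p is F, ◇¬p is T. ✗
h: ¬p is T, ◇¬p is T. ✓
Satisfying worlds: {h}.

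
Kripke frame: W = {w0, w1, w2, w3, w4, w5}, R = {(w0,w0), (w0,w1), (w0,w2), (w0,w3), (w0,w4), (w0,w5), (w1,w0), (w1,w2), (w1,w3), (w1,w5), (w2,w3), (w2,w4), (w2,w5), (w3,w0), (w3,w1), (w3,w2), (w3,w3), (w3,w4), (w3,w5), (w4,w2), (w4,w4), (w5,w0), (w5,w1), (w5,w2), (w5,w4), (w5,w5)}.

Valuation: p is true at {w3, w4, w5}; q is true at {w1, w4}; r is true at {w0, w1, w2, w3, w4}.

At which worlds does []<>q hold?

{w1, w2, w4}

w0: successors {w0, w1, w2, w3, w4, w5}; <>q there: w0:T, w1:F, w2:T, w3:T, w4:T, w5:T. ✗
w1: successors {w0, w2, w3, w5}; <>q there: w0:T, w2:T, w3:T, w5:T. ✓
w2: successors {w3, w4, w5}; <>q there: w3:T, w4:T, w5:T. ✓
w3: successors {w0, w1, w2, w3, w4, w5}; <>q there: w0:T, w1:F, w2:T, w3:T, w4:T, w5:T. ✗
w4: successors {w2, w4}; <>q there: w2:T, w4:T. ✓
w5: successors {w0, w1, w2, w4, w5}; <>q there: w0:T, w1:F, w2:T, w4:T, w5:T. ✗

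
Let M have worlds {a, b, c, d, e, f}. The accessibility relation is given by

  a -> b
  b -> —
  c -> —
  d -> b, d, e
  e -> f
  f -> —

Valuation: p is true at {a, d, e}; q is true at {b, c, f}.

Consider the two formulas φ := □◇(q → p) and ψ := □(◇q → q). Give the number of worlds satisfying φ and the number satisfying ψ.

3 and 5

For □◇(q → p):
a: successors {b}; ◇(q → p) there: b:F. ✗
b: no successors, so □◇(q → p) holds vacuously. ✓
c: no successors, so □◇(q → p) holds vacuously. ✓
d: successors {b, d, e}; ◇(q → p) there: b:F, d:T, e:F. ✗
e: successors {f}; ◇(q → p) there: f:F. ✗
f: no successors, so □◇(q → p) holds vacuously. ✓
— 3 worlds.
For □(◇q → q):
a: successors {b}; ◇q → q there: b:T. ✓
b: no successors, so □(◇q → q) holds vacuously. ✓
c: no successors, so □(◇q → q) holds vacuously. ✓
d: successors {b, d, e}; ◇q → q there: b:T, d:F, e:F. ✗
e: successors {f}; ◇q → q there: f:T. ✓
f: no successors, so □(◇q → q) holds vacuously. ✓
— 5 worlds.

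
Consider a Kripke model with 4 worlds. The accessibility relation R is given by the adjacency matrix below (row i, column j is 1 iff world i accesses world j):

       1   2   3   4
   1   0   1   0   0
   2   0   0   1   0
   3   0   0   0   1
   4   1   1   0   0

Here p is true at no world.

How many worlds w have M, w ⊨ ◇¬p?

1: successors {2}; ¬p there: 2:T. ✓
2: successors {3}; ¬p there: 3:T. ✓
3: successors {4}; ¬p there: 4:T. ✓
4: successors {1, 2}; ¬p there: 1:T, 2:T. ✓
Satisfying worlds: {1, 2, 3, 4}.

4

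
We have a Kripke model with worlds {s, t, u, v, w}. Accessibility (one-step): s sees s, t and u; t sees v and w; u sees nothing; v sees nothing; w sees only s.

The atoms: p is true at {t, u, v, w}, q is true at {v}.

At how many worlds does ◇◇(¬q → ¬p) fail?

2

s: successors {s, t, u}; ◇(¬q → ¬p) there: s:T, t:T, u:F. ✓
t: successors {v, w}; ◇(¬q → ¬p) there: v:F, w:T. ✓
u: no successors, so ◇◇(¬q → ¬p) fails. ✗
v: no successors, so ◇◇(¬q → ¬p) fails. ✗
w: successors {s}; ◇(¬q → ¬p) there: s:T. ✓
Satisfying worlds: {s, t, w}.
So ◇◇(¬q → ¬p) fails at the other 2 worlds.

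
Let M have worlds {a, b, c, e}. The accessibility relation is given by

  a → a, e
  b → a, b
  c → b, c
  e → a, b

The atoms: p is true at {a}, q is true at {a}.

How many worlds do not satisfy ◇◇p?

a: successors {a, e}; ◇p there: a:T, e:T. ✓
b: successors {a, b}; ◇p there: a:T, b:T. ✓
c: successors {b, c}; ◇p there: b:T, c:F. ✓
e: successors {a, b}; ◇p there: a:T, b:T. ✓
Satisfying worlds: {a, b, c, e}.
So ◇◇p fails at the other 0 worlds.

0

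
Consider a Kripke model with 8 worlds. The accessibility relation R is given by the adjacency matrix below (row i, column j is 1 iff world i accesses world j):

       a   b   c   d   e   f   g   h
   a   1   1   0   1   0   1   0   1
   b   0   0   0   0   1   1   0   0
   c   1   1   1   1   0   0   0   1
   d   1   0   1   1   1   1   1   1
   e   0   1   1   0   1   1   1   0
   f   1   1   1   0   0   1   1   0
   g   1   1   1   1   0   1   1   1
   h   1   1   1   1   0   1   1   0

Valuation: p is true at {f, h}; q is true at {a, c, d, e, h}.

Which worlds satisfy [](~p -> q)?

{b}

a: successors {a, b, d, f, h}; ~p -> q there: a:T, b:F, d:T, f:T, h:T. ✗
b: successors {e, f}; ~p -> q there: e:T, f:T. ✓
c: successors {a, b, c, d, h}; ~p -> q there: a:T, b:F, c:T, d:T, h:T. ✗
d: successors {a, c, d, e, f, g, h}; ~p -> q there: a:T, c:T, d:T, e:T, f:T, g:F, h:T. ✗
e: successors {b, c, e, f, g}; ~p -> q there: b:F, c:T, e:T, f:T, g:F. ✗
f: successors {a, b, c, f, g}; ~p -> q there: a:T, b:F, c:T, f:T, g:F. ✗
g: successors {a, b, c, d, f, g, h}; ~p -> q there: a:T, b:F, c:T, d:T, f:T, g:F, h:T. ✗
h: successors {a, b, c, d, f, g}; ~p -> q there: a:T, b:F, c:T, d:T, f:T, g:F. ✗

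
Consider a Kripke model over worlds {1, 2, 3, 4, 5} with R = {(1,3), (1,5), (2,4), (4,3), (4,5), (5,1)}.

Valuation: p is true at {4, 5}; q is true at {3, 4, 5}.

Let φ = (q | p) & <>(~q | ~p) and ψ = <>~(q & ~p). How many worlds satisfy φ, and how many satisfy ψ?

2 and 4

For (q | p) & <>(~q | ~p):
1: q | p is F, <>(~q | ~p) is T. ✗
2: q | p is F, <>(~q | ~p) is F. ✗
3: q | p is T, <>(~q | ~p) is F. ✗
4: q | p is T, <>(~q | ~p) is T. ✓
5: q | p is T, <>(~q | ~p) is T. ✓
— 2 worlds.
For <>~(q & ~p):
1: successors {3, 5}; ~(q & ~p) there: 3:F, 5:T. ✓
2: successors {4}; ~(q & ~p) there: 4:T. ✓
3: no successors, so <>~(q & ~p) fails. ✗
4: successors {3, 5}; ~(q & ~p) there: 3:F, 5:T. ✓
5: successors {1}; ~(q & ~p) there: 1:T. ✓
— 4 worlds.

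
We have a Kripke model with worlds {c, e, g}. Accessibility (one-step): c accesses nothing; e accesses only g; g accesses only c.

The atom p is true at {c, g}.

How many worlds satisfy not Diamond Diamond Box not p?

2

c: Diamond Diamond Box not p is F. ✓
e: Diamond Diamond Box not p is T. ✗
g: Diamond Diamond Box not p is F. ✓
Satisfying worlds: {c, g}.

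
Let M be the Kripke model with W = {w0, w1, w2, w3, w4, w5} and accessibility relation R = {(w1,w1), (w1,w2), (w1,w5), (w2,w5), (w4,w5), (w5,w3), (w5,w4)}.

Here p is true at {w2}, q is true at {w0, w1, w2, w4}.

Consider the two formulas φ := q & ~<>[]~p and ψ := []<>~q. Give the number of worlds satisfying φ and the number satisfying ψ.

For q & ~<>[]~p:
w0: q is T, ~<>[]~p is T. ✓
w1: q is T, ~<>[]~p is F. ✗
w2: q is T, ~<>[]~p is F. ✗
w3: q is F, ~<>[]~p is T. ✗
w4: q is T, ~<>[]~p is F. ✗
w5: q is F, ~<>[]~p is F. ✗
— 1 world.
For []<>~q:
w0: no successors, so []<>~q holds vacuously. ✓
w1: successors {w1, w2, w5}; <>~q there: w1:T, w2:T, w5:T. ✓
w2: successors {w5}; <>~q there: w5:T. ✓
w3: no successors, so []<>~q holds vacuously. ✓
w4: successors {w5}; <>~q there: w5:T. ✓
w5: successors {w3, w4}; <>~q there: w3:F, w4:T. ✗
— 5 worlds.

1 and 5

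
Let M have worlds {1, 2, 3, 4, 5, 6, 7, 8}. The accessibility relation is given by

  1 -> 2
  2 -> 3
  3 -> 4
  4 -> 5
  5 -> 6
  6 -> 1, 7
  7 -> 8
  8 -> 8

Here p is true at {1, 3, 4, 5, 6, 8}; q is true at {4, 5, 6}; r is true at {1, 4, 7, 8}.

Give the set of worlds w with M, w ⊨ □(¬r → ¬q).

{1, 2, 3, 6, 7, 8}

1: successors {2}; ¬r → ¬q there: 2:T. ✓
2: successors {3}; ¬r → ¬q there: 3:T. ✓
3: successors {4}; ¬r → ¬q there: 4:T. ✓
4: successors {5}; ¬r → ¬q there: 5:F. ✗
5: successors {6}; ¬r → ¬q there: 6:F. ✗
6: successors {1, 7}; ¬r → ¬q there: 1:T, 7:T. ✓
7: successors {8}; ¬r → ¬q there: 8:T. ✓
8: successors {8}; ¬r → ¬q there: 8:T. ✓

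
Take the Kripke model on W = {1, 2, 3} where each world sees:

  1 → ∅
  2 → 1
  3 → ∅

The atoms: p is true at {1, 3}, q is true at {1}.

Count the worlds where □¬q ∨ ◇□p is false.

1: □¬q is T, ◇□p is F. ✓
2: □¬q is F, ◇□p is T. ✓
3: □¬q is T, ◇□p is F. ✓
Satisfying worlds: {1, 2, 3}.
So □¬q ∨ ◇□p fails at the other 0 worlds.

0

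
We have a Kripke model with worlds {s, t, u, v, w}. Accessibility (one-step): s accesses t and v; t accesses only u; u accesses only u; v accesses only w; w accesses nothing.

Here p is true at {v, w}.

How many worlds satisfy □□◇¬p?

s: successors {t, v}; □◇¬p there: t:T, v:F. ✗
t: successors {u}; □◇¬p there: u:T. ✓
u: successors {u}; □◇¬p there: u:T. ✓
v: successors {w}; □◇¬p there: w:T. ✓
w: no successors, so □□◇¬p holds vacuously. ✓
Satisfying worlds: {t, u, v, w}.

4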